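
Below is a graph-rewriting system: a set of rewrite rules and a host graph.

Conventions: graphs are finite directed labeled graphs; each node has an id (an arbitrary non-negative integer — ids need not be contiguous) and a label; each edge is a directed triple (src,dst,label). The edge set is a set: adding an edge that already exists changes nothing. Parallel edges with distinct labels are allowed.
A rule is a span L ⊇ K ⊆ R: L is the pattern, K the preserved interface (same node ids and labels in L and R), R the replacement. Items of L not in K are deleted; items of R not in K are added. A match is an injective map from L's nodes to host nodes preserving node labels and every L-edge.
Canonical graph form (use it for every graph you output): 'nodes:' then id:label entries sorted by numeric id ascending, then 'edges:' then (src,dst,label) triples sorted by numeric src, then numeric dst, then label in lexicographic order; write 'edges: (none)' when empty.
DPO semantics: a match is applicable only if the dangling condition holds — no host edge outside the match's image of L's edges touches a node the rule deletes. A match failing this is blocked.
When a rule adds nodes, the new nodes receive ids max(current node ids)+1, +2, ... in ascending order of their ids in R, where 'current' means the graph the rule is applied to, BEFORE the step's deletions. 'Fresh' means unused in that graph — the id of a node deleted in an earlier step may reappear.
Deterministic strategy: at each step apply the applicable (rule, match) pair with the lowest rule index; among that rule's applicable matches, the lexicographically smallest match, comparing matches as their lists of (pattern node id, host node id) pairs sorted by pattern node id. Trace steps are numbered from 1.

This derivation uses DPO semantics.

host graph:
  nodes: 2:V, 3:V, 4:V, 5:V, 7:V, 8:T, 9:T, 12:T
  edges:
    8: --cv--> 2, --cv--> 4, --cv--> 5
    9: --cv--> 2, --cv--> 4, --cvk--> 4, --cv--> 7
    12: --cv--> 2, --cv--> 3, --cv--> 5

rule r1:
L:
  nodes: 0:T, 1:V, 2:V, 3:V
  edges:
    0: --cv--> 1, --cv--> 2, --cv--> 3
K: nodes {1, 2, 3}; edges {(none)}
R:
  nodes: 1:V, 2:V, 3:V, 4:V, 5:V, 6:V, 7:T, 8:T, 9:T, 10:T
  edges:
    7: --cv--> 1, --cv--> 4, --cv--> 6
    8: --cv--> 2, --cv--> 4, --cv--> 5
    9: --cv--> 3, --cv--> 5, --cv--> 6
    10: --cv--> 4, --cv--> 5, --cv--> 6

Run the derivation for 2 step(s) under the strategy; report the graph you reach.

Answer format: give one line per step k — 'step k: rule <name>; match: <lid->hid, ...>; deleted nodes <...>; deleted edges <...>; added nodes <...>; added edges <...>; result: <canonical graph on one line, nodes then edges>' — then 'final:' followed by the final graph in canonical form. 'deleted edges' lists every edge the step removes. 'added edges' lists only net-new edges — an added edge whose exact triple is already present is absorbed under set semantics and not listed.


step 1: rule r1; match: 0->8, 1->2, 2->4, 3->5; deleted nodes 8; deleted edges (8,2,cv); (8,4,cv); (8,5,cv); added nodes 13, 14, 15, 16, 17, 18, 19; added edges (16,2,cv); (16,13,cv); (16,15,cv); (17,4,cv); (17,13,cv); (17,14,cv); (18,5,cv); (18,14,cv); (18,15,cv); (19,13,cv); (19,14,cv); (19,15,cv); result: nodes: 2:V, 3:V, 4:V, 5:V, 7:V, 9:T, 12:T, 13:V, 14:V, 15:V, 16:T, 17:T, 18:T, 19:T edges: (9,2,cv); (9,4,cv); (9,4,cvk); (9,7,cv); (12,2,cv); (12,3,cv); (12,5,cv); (16,2,cv); (16,13,cv); (16,15,cv); (17,4,cv); (17,13,cv); (17,14,cv); (18,5,cv); (18,14,cv); (18,15,cv); (19,13,cv); (19,14,cv); (19,15,cv)
step 2: rule r1; match: 0->12, 1->2, 2->3, 3->5; deleted nodes 12; deleted edges (12,2,cv); (12,3,cv); (12,5,cv); added nodes 20, 21, 22, 23, 24, 25, 26; added edges (23,2,cv); (23,20,cv); (23,22,cv); (24,3,cv); (24,20,cv); (24,21,cv); (25,5,cv); (25,21,cv); (25,22,cv); (26,20,cv); (26,21,cv); (26,22,cv); result: nodes: 2:V, 3:V, 4:V, 5:V, 7:V, 9:T, 13:V, 14:V, 15:V, 16:T, 17:T, 18:T, 19:T, 20:V, 21:V, 22:V, 23:T, 24:T, 25:T, 26:T edges: (9,2,cv); (9,4,cv); (9,4,cvk); (9,7,cv); (16,2,cv); (16,13,cv); (16,15,cv); (17,4,cv); (17,13,cv); (17,14,cv); (18,5,cv); (18,14,cv); (18,15,cv); (19,13,cv); (19,14,cv); (19,15,cv); (23,2,cv); (23,20,cv); (23,22,cv); (24,3,cv); (24,20,cv); (24,21,cv); (25,5,cv); (25,21,cv); (25,22,cv); (26,20,cv); (26,21,cv); (26,22,cv)
final:
nodes: 2:V, 3:V, 4:V, 5:V, 7:V, 9:T, 13:V, 14:V, 15:V, 16:T, 17:T, 18:T, 19:T, 20:V, 21:V, 22:V, 23:T, 24:T, 25:T, 26:T
edges: (9,2,cv); (9,4,cv); (9,4,cvk); (9,7,cv); (16,2,cv); (16,13,cv); (16,15,cv); (17,4,cv); (17,13,cv); (17,14,cv); (18,5,cv); (18,14,cv); (18,15,cv); (19,13,cv); (19,14,cv); (19,15,cv); (23,2,cv); (23,20,cv); (23,22,cv); (24,3,cv); (24,20,cv); (24,21,cv); (25,5,cv); (25,21,cv); (25,22,cv); (26,20,cv); (26,21,cv); (26,22,cv)


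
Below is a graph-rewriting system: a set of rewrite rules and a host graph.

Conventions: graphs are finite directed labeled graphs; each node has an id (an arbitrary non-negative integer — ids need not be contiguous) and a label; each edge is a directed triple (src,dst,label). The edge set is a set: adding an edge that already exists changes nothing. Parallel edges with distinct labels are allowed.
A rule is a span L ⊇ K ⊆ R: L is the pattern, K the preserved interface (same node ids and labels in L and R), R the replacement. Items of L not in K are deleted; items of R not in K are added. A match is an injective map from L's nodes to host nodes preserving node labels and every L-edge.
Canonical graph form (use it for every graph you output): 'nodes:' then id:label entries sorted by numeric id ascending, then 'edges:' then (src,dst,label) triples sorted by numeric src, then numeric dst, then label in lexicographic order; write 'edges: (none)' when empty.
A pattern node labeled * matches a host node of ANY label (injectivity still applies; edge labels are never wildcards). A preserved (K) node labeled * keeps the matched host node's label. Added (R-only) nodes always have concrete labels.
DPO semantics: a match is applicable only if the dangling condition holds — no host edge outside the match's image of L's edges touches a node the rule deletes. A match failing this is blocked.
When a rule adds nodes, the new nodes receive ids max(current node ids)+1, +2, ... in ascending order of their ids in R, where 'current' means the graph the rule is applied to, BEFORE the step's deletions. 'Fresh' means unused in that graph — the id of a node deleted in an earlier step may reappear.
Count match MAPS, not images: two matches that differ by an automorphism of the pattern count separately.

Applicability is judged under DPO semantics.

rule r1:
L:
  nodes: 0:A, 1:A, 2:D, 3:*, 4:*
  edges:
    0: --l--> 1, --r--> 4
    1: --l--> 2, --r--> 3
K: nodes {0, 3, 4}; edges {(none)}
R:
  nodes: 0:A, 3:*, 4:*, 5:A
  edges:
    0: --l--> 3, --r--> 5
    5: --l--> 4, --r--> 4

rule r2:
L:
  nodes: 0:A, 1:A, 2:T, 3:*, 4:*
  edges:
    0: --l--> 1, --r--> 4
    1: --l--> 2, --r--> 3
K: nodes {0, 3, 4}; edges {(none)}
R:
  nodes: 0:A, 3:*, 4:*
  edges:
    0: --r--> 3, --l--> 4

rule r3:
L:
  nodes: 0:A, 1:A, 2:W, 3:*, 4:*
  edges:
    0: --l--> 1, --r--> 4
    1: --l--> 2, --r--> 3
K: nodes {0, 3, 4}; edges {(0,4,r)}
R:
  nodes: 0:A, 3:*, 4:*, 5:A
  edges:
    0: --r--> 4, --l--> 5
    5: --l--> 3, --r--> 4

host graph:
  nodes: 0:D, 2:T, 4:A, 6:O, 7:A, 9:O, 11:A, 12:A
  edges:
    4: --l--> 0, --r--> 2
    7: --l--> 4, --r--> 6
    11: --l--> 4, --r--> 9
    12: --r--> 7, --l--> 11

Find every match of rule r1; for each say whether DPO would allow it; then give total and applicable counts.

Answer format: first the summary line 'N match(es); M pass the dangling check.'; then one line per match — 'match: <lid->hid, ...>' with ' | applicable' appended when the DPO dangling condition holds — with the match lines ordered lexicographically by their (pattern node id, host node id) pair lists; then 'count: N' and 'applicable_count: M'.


2 match(es); 0 pass the dangling check.
match: 0->7, 1->4, 2->0, 3->2, 4->6
match: 0->11, 1->4, 2->0, 3->2, 4->9
count: 2
applicable_count: 0


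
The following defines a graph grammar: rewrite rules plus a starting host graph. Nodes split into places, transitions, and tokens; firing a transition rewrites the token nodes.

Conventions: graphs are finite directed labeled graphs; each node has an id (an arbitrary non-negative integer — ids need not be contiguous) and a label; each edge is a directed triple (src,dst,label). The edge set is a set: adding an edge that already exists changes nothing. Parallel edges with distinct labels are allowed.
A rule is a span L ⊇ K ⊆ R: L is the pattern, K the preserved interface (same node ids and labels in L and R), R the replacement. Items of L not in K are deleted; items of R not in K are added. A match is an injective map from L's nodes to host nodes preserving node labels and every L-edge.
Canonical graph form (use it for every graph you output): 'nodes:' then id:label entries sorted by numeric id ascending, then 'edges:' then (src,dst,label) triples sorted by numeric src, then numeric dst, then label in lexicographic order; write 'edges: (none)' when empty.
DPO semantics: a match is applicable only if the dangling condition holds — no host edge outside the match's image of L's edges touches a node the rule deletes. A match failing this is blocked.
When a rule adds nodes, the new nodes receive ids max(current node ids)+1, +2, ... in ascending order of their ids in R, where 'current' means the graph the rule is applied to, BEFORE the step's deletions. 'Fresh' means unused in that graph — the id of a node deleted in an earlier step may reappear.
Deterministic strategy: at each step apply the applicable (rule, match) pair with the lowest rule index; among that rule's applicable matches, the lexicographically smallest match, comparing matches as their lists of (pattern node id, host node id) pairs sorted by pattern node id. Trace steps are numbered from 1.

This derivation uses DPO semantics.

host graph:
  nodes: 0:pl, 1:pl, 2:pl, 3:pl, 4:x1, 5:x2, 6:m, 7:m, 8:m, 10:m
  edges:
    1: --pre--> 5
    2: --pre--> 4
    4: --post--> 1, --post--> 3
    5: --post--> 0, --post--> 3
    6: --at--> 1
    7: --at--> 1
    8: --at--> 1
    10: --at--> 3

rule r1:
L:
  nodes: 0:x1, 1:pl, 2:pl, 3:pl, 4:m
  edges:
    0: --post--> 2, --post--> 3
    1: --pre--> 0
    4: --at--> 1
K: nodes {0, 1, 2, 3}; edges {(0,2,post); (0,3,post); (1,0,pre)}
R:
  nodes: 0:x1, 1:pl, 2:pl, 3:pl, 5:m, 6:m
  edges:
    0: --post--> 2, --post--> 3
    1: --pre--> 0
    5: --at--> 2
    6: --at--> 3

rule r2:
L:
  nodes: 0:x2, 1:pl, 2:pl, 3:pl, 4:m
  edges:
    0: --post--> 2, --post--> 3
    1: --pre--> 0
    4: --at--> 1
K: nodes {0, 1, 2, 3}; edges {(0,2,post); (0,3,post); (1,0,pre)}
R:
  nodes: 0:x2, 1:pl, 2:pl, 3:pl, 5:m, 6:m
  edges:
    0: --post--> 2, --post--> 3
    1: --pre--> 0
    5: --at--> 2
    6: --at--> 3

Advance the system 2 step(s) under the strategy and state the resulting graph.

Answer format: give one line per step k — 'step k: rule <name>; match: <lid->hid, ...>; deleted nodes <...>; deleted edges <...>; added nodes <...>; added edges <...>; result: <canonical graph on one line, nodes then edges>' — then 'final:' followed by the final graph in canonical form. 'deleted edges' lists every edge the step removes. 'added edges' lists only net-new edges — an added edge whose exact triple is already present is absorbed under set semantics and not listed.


step 1: rule r2; match: 0->5, 1->1, 2->0, 3->3, 4->6; deleted nodes 6; deleted edges (6,1,at); added nodes 11, 12; added edges (11,0,at); (12,3,at); result: nodes: 0:pl, 1:pl, 2:pl, 3:pl, 4:x1, 5:x2, 7:m, 8:m, 10:m, 11:m, 12:m edges: (1,5,pre); (2,4,pre); (4,1,post); (4,3,post); (5,0,post); (5,3,post); (7,1,at); (8,1,at); (10,3,at); (11,0,at); (12,3,at)
step 2: rule r2; match: 0->5, 1->1, 2->0, 3->3, 4->7; deleted nodes 7; deleted edges (7,1,at); added nodes 13, 14; added edges (13,0,at); (14,3,at); result: nodes: 0:pl, 1:pl, 2:pl, 3:pl, 4:x1, 5:x2, 8:m, 10:m, 11:m, 12:m, 13:m, 14:m edges: (1,5,pre); (2,4,pre); (4,1,post); (4,3,post); (5,0,post); (5,3,post); (8,1,at); (10,3,at); (11,0,at); (12,3,at); (13,0,at); (14,3,at)
final:
nodes: 0:pl, 1:pl, 2:pl, 3:pl, 4:x1, 5:x2, 8:m, 10:m, 11:m, 12:m, 13:m, 14:m
edges: (1,5,pre); (2,4,pre); (4,1,post); (4,3,post); (5,0,post); (5,3,post); (8,1,at); (10,3,at); (11,0,at); (12,3,at); (13,0,at); (14,3,at)


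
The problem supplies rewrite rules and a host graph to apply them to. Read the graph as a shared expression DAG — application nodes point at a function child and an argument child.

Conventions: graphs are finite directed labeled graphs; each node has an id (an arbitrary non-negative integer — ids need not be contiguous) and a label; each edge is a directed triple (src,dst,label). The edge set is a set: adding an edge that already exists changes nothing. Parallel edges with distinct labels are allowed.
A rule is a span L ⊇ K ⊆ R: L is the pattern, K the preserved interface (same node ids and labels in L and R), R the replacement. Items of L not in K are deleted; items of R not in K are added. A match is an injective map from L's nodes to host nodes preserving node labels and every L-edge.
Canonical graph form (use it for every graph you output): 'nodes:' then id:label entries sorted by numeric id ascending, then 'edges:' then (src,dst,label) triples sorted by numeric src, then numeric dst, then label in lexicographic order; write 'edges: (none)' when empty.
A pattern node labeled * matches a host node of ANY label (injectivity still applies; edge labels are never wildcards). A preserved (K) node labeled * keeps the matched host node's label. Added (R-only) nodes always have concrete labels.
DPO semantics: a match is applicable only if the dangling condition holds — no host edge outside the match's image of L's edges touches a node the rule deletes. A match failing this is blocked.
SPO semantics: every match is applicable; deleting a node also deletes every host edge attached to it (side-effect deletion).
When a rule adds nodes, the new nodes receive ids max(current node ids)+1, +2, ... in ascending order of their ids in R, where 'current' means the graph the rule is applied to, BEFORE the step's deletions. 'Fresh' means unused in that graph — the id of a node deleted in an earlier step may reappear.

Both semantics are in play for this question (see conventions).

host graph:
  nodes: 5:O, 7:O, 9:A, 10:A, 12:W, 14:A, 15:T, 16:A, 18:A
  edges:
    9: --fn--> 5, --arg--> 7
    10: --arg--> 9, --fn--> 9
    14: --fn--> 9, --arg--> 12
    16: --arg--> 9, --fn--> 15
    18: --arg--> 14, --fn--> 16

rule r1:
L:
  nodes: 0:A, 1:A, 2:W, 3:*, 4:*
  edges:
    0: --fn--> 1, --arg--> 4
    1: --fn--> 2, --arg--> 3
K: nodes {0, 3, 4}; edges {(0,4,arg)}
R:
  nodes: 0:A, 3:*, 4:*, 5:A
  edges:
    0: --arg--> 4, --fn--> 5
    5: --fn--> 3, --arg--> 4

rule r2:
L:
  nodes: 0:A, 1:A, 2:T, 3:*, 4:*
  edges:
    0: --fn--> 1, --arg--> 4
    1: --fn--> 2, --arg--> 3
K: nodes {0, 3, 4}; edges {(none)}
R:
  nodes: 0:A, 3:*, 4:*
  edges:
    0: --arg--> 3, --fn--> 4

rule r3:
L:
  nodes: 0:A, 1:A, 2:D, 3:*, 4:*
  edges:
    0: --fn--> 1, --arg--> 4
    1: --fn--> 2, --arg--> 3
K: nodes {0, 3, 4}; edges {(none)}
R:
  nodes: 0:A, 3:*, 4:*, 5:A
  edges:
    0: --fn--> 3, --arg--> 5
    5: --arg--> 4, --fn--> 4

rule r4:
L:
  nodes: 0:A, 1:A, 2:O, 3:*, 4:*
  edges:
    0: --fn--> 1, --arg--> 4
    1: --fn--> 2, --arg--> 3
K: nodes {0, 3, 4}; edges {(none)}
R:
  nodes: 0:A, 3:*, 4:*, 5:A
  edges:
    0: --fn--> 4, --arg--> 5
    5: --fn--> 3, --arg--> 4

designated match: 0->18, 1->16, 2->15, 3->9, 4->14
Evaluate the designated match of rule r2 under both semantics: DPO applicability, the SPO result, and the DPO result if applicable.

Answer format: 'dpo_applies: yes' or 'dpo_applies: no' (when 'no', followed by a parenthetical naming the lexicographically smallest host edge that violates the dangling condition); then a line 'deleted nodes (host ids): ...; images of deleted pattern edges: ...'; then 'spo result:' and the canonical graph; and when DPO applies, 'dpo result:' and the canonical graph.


dpo_applies: yes
deleted nodes (host ids): 15, 16; images of deleted pattern edges: (16,9,arg); (16,15,fn); (18,14,arg); (18,16,fn)
spo result:
nodes: 5:O, 7:O, 9:A, 10:A, 12:W, 14:A, 18:A
edges: (9,5,fn); (9,7,arg); (10,9,arg); (10,9,fn); (14,9,fn); (14,12,arg); (18,9,arg); (18,14,fn)
dpo result:
nodes: 5:O, 7:O, 9:A, 10:A, 12:W, 14:A, 18:A
edges: (9,5,fn); (9,7,arg); (10,9,arg); (10,9,fn); (14,9,fn); (14,12,arg); (18,9,arg); (18,14,fn)


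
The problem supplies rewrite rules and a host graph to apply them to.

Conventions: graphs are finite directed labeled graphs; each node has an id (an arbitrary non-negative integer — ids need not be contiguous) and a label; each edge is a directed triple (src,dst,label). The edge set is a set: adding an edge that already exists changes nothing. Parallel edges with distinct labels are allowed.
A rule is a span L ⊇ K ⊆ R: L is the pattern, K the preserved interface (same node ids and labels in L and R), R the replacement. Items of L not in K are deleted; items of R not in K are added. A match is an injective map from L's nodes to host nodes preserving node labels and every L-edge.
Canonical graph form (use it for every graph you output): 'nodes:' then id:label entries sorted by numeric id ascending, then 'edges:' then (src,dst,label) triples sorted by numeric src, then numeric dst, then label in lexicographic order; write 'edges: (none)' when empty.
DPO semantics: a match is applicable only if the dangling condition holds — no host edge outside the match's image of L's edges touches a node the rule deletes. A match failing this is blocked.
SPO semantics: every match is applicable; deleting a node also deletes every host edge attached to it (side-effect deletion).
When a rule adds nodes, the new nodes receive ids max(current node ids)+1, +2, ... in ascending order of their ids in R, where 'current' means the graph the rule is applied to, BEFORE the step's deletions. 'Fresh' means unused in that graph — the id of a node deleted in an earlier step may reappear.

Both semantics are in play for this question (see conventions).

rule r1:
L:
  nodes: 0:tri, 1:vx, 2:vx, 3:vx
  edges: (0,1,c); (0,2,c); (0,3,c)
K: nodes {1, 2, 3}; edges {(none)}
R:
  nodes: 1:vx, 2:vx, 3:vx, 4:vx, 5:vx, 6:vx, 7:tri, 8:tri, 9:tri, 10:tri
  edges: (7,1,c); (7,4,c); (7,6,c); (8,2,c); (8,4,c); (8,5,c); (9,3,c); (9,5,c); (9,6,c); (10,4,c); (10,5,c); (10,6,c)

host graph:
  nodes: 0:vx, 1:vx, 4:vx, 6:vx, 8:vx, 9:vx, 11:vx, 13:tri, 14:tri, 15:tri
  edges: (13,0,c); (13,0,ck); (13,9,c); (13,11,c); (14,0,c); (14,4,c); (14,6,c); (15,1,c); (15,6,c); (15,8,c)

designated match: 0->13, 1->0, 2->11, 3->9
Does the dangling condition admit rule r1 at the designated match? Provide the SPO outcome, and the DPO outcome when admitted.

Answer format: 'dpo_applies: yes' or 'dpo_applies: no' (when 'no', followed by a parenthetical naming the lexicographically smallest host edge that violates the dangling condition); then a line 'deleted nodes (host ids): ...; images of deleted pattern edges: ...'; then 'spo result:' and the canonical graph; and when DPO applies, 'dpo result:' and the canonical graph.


dpo_applies: no
(the rule deletes node 13, which keeps host edge (13,0,ck) outside the match image — the dangling condition fails, DPO blocks; SPO proceeds and side-deletes such edges)
deleted nodes (host ids): 13; images of deleted pattern edges: (13,0,c); (13,9,c); (13,11,c)
spo result:
nodes: 0:vx, 1:vx, 4:vx, 6:vx, 8:vx, 9:vx, 11:vx, 14:tri, 15:tri, 16:vx, 17:vx, 18:vx, 19:tri, 20:tri, 21:tri, 22:tri
edges: (14,0,c); (14,4,c); (14,6,c); (15,1,c); (15,6,c); (15,8,c); (19,0,c); (19,16,c); (19,18,c); (20,11,c); (20,16,c); (20,17,c); (21,9,c); (21,17,c); (21,18,c); (22,16,c); (22,17,c); (22,18,c)


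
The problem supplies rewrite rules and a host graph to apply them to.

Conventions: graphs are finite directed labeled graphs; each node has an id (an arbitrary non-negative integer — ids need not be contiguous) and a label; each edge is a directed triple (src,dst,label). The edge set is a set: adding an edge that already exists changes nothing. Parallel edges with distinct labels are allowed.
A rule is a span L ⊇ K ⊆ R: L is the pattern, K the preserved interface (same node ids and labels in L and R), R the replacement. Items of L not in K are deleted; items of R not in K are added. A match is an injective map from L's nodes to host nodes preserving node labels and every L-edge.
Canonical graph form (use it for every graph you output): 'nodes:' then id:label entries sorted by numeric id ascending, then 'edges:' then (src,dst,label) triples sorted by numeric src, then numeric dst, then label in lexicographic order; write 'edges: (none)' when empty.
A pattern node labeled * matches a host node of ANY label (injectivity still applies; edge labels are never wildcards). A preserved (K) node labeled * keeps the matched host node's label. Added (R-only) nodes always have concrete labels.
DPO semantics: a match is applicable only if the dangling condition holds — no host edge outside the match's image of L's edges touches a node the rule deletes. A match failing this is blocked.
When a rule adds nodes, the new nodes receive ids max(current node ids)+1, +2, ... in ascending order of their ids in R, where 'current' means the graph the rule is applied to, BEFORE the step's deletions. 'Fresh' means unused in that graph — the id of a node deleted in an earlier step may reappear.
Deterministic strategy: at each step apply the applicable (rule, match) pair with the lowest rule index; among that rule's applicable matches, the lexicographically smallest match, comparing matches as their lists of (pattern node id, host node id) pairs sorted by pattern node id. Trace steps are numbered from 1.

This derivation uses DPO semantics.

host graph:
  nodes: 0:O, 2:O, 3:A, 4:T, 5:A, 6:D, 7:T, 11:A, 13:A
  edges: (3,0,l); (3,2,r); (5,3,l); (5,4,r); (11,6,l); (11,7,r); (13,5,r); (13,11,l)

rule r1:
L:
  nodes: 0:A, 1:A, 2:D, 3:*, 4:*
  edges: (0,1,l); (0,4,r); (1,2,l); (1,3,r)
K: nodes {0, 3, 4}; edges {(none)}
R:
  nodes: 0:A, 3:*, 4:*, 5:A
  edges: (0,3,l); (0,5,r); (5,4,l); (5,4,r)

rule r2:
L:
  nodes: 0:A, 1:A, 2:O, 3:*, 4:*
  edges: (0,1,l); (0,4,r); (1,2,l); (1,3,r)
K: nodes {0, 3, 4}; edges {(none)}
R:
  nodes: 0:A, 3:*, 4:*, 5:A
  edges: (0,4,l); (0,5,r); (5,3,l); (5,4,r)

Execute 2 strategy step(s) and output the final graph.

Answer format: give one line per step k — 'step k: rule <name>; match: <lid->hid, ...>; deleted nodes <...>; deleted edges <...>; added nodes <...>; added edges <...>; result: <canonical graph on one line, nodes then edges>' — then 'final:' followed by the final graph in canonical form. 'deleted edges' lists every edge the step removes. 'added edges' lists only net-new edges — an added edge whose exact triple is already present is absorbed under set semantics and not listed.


step 1: rule r1; match: 0->13, 1->11, 2->6, 3->7, 4->5; deleted nodes 6, 11; deleted edges (11,6,l); (11,7,r); (13,5,r); (13,11,l); added nodes 14; added edges (13,7,l); (13,14,r); (14,5,l); (14,5,r); result: nodes: 0:O, 2:O, 3:A, 4:T, 5:A, 7:T, 13:A, 14:A edges: (3,0,l); (3,2,r); (5,3,l); (5,4,r); (13,7,l); (13,14,r); (14,5,l); (14,5,r)
step 2: rule r2; match: 0->5, 1->3, 2->0, 3->2, 4->4; deleted nodes 0, 3; deleted edges (3,0,l); (3,2,r); (5,3,l); (5,4,r); added nodes 15; added edges (5,4,l); (5,15,r); (15,2,l); (15,4,r); result: nodes: 2:O, 4:T, 5:A, 7:T, 13:A, 14:A, 15:A edges: (5,4,l); (5,15,r); (13,7,l); (13,14,r); (14,5,l); (14,5,r); (15,2,l); (15,4,r)
final:
nodes: 2:O, 4:T, 5:A, 7:T, 13:A, 14:A, 15:A
edges: (5,4,l); (5,15,r); (13,7,l); (13,14,r); (14,5,l); (14,5,r); (15,2,l); (15,4,r)


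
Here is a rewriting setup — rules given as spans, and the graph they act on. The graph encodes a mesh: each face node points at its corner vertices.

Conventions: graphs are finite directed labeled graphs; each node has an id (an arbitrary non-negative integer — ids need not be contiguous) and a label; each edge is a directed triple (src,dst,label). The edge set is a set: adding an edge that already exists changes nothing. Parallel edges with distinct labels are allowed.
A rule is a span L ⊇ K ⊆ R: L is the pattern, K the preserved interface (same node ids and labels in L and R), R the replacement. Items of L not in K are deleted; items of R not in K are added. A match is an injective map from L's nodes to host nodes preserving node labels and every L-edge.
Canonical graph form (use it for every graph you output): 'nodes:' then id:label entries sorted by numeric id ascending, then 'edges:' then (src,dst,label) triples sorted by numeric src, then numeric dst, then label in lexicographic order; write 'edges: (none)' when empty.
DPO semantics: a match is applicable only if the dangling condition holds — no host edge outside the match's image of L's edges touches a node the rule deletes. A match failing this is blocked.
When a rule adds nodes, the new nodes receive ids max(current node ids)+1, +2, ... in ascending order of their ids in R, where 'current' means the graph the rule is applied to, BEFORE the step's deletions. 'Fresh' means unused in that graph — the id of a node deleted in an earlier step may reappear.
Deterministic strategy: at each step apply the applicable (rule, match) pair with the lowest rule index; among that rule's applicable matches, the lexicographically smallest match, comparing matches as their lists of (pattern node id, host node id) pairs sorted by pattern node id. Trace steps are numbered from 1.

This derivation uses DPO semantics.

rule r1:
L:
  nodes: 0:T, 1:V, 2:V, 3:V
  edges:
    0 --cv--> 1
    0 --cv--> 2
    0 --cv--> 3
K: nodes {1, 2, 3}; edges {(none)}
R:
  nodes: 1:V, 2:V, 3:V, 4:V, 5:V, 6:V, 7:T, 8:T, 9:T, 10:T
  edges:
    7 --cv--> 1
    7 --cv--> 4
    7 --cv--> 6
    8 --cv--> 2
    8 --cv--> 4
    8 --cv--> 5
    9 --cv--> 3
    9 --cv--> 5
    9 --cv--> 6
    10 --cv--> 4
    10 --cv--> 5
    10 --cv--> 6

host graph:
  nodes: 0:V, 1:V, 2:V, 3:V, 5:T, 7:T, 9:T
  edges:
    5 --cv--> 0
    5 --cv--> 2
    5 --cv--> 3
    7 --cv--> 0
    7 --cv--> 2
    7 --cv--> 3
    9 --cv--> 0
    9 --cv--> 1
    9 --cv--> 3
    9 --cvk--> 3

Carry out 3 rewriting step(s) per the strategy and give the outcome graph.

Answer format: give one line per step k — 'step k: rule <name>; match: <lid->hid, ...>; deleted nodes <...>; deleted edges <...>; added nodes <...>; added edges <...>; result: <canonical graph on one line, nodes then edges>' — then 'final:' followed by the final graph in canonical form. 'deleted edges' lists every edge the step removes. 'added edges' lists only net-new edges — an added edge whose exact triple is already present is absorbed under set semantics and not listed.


step 1: rule r1; match: 0->5, 1->0, 2->2, 3->3; deleted nodes 5; deleted edges (5,0,cv); (5,2,cv); (5,3,cv); added nodes 10, 11, 12, 13, 14, 15, 16; added edges (13,0,cv); (13,10,cv); (13,12,cv); (14,2,cv); (14,10,cv); (14,11,cv); (15,3,cv); (15,11,cv); (15,12,cv); (16,10,cv); (16,11,cv); (16,12,cv); result: nodes: 0:V, 1:V, 2:V, 3:V, 7:T, 9:T, 10:V, 11:V, 12:V, 13:T, 14:T, 15:T, 16:T edges: (7,0,cv); (7,2,cv); (7,3,cv); (9,0,cv); (9,1,cv); (9,3,cv); (9,3,cvk); (13,0,cv); (13,10,cv); (13,12,cv); (14,2,cv); (14,10,cv); (14,11,cv); (15,3,cv); (15,11,cv); (15,12,cv); (16,10,cv); (16,11,cv); (16,12,cv)
step 2: rule r1; match: 0->7, 1->0, 2->2, 3->3; deleted nodes 7; deleted edges (7,0,cv); (7,2,cv); (7,3,cv); added nodes 17, 18, 19, 20, 21, 22, 23; added edges (20,0,cv); (20,17,cv); (20,19,cv); (21,2,cv); (21,17,cv); (21,18,cv); (22,3,cv); (22,18,cv); (22,19,cv); (23,17,cv); (23,18,cv); (23,19,cv); result: nodes: 0:V, 1:V, 2:V, 3:V, 9:T, 10:V, 11:V, 12:V, 13:T, 14:T, 15:T, 16:T, 17:V, 18:V, 19:V, 20:T, 21:T, 22:T, 23:T edges: (9,0,cv); (9,1,cv); (9,3,cv); (9,3,cvk); (13,0,cv); (13,10,cv); (13,12,cv); (14,2,cv); (14,10,cv); (14,11,cv); (15,3,cv); (15,11,cv); (15,12,cv); (16,10,cv); (16,11,cv); (16,12,cv); (20,0,cv); (20,17,cv); (20,19,cv); (21,2,cv); (21,17,cv); (21,18,cv); (22,3,cv); (22,18,cv); (22,19,cv); (23,17,cv); (23,18,cv); (23,19,cv)
step 3: rule r1; match: 0->13, 1->0, 2->10, 3->12; deleted nodes 13; deleted edges (13,0,cv); (13,10,cv); (13,12,cv); added nodes 24, 25, 26, 27, 28, 29, 30; added edges (27,0,cv); (27,24,cv); (27,26,cv); (28,10,cv); (28,24,cv); (28,25,cv); (29,12,cv); (29,25,cv); (29,26,cv); (30,24,cv); (30,25,cv); (30,26,cv); result: nodes: 0:V, 1:V, 2:V, 3:V, 9:T, 10:V, 11:V, 12:V, 14:T, 15:T, 16:T, 17:V, 18:V, 19:V, 20:T, 21:T, 22:T, 23:T, 24:V, 25:V, 26:V, 27:T, 28:T, 29:T, 30:T edges: (9,0,cv); (9,1,cv); (9,3,cv); (9,3,cvk); (14,2,cv); (14,10,cv); (14,11,cv); (15,3,cv); (15,11,cv); (15,12,cv); (16,10,cv); (16,11,cv); (16,12,cv); (20,0,cv); (20,17,cv); (20,19,cv); (21,2,cv); (21,17,cv); (21,18,cv); (22,3,cv); (22,18,cv); (22,19,cv); (23,17,cv); (23,18,cv); (23,19,cv); (27,0,cv); (27,24,cv); (27,26,cv); (28,10,cv); (28,24,cv); (28,25,cv); (29,12,cv); (29,25,cv); (29,26,cv); (30,24,cv); (30,25,cv); (30,26,cv)
final:
nodes: 0:V, 1:V, 2:V, 3:V, 9:T, 10:V, 11:V, 12:V, 14:T, 15:T, 16:T, 17:V, 18:V, 19:V, 20:T, 21:T, 22:T, 23:T, 24:V, 25:V, 26:V, 27:T, 28:T, 29:T, 30:T
edges: (9,0,cv); (9,1,cv); (9,3,cv); (9,3,cvk); (14,2,cv); (14,10,cv); (14,11,cv); (15,3,cv); (15,11,cv); (15,12,cv); (16,10,cv); (16,11,cv); (16,12,cv); (20,0,cv); (20,17,cv); (20,19,cv); (21,2,cv); (21,17,cv); (21,18,cv); (22,3,cv); (22,18,cv); (22,19,cv); (23,17,cv); (23,18,cv); (23,19,cv); (27,0,cv); (27,24,cv); (27,26,cv); (28,10,cv); (28,24,cv); (28,25,cv); (29,12,cv); (29,25,cv); (29,26,cv); (30,24,cv); (30,25,cv); (30,26,cv)


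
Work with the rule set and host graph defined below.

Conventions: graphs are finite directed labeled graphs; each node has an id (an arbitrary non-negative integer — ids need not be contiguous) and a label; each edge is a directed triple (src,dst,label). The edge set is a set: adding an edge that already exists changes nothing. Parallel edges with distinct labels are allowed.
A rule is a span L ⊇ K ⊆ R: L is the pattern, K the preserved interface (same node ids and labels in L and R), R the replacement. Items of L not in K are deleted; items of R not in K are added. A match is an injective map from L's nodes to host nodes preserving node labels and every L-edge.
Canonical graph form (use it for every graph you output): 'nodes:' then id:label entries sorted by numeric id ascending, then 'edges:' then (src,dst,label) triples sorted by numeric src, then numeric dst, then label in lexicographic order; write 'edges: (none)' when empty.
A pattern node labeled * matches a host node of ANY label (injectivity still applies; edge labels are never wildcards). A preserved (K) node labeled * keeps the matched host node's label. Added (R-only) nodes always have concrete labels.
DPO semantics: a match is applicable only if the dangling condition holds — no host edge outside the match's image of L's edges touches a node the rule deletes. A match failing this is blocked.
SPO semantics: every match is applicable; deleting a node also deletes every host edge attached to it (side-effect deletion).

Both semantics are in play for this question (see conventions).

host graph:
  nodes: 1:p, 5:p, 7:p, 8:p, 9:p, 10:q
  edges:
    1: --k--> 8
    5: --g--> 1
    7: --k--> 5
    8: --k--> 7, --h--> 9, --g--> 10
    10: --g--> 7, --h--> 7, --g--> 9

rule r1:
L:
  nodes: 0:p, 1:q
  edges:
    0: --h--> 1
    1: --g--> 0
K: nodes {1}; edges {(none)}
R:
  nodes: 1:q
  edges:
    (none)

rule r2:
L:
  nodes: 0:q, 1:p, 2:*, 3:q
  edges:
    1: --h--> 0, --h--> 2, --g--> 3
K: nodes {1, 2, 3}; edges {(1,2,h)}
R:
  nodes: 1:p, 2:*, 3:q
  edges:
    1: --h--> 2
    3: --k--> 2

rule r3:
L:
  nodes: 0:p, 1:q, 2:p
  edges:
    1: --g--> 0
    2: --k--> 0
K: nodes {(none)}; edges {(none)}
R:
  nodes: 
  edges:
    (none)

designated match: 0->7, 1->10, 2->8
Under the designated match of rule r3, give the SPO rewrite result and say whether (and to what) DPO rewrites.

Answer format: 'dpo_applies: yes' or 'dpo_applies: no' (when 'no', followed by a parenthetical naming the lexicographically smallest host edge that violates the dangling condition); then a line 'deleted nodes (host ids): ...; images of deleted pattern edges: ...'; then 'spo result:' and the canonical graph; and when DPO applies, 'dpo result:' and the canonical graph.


dpo_applies: no
(the rule deletes node 8, which keeps host edge (1,8,k) outside the match image — the dangling condition fails, DPO blocks; SPO proceeds and side-deletes such edges)
deleted nodes (host ids): 7, 8, 10; images of deleted pattern edges: (8,7,k); (10,7,g)
spo result:
nodes: 1:p, 5:p, 9:p
edges: (5,1,g)


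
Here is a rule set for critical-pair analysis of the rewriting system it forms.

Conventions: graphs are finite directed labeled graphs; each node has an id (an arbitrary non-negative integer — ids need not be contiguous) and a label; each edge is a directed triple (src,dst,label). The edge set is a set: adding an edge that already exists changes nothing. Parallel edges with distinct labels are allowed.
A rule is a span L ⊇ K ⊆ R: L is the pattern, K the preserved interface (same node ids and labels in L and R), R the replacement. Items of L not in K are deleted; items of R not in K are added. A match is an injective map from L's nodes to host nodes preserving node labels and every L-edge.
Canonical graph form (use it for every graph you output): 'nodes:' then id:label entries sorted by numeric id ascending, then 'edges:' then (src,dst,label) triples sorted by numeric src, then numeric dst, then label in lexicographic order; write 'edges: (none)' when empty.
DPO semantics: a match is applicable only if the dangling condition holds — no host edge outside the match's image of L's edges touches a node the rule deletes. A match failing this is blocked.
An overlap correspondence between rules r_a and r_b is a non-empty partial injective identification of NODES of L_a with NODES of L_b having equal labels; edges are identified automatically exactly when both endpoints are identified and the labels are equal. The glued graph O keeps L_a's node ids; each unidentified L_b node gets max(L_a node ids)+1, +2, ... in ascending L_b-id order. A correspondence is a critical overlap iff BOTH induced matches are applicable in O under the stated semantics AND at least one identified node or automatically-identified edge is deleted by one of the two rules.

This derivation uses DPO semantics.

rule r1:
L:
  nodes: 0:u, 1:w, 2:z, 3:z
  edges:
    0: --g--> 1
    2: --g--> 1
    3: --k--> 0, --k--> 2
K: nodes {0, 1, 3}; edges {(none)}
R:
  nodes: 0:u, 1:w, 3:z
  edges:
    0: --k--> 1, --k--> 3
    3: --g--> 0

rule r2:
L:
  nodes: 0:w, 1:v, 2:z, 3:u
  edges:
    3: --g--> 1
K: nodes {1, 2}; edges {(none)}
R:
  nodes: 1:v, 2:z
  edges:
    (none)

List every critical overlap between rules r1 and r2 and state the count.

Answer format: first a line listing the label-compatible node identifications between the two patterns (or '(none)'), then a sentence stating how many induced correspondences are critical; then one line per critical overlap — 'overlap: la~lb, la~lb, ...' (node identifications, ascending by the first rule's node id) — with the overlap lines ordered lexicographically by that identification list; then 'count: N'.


label-compatible node identifications between L(r1) and L(r2): 0~3, 1~0, 2~2, 3~2
1 of the induced correspondences is a critical overlap of r1 and r2.
overlap: 2~2
count: 1


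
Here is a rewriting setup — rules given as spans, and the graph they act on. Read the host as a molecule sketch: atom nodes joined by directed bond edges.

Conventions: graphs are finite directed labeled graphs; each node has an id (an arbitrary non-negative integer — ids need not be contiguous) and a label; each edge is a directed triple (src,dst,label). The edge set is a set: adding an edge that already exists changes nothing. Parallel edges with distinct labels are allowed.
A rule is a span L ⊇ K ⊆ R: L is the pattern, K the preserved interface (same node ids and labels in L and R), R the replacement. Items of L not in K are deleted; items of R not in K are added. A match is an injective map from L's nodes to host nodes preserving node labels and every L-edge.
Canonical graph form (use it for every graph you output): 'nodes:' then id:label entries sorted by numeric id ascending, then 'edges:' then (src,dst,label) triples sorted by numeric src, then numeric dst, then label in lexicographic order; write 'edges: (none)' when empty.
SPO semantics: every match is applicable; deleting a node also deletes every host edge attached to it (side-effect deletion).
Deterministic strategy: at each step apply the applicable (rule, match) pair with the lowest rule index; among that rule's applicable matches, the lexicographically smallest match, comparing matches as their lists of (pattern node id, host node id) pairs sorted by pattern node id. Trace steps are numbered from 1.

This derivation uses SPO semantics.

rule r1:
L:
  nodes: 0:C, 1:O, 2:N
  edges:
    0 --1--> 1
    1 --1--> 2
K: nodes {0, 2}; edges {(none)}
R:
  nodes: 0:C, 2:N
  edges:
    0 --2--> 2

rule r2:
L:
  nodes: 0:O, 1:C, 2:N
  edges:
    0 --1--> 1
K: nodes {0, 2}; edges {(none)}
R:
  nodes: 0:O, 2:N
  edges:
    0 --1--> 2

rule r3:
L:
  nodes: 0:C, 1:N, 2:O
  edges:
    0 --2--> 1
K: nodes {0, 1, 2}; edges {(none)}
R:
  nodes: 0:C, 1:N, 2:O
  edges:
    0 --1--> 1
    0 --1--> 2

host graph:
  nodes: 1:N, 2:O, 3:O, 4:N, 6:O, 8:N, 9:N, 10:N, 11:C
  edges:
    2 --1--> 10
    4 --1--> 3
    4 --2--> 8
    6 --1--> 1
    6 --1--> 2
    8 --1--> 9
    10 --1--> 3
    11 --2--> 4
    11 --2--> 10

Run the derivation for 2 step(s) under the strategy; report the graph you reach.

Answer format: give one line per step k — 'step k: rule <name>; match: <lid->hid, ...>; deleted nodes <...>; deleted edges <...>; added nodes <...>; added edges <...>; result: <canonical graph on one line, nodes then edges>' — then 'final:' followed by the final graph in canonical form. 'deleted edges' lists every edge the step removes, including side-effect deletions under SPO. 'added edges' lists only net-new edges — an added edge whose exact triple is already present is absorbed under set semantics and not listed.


step 1: rule r3; match: 0->11, 1->4, 2->2; deleted nodes (none); deleted edges (11,4,2); added nodes (none); added edges (11,2,1); (11,4,1); result: nodes: 1:N, 2:O, 3:O, 4:N, 6:O, 8:N, 9:N, 10:N, 11:C edges: (2,10,1); (4,3,1); (4,8,2); (6,1,1); (6,2,1); (8,9,1); (10,3,1); (11,2,1); (11,4,1); (11,10,2)
step 2: rule r1; match: 0->11, 1->2, 2->10; deleted nodes 2; deleted edges (2,10,1); (6,2,1); (11,2,1); added nodes (none); added edges (none); result: nodes: 1:N, 3:O, 4:N, 6:O, 8:N, 9:N, 10:N, 11:C edges: (4,3,1); (4,8,2); (6,1,1); (8,9,1); (10,3,1); (11,4,1); (11,10,2)
final:
nodes: 1:N, 3:O, 4:N, 6:O, 8:N, 9:N, 10:N, 11:C
edges: (4,3,1); (4,8,2); (6,1,1); (8,9,1); (10,3,1); (11,4,1); (11,10,2)


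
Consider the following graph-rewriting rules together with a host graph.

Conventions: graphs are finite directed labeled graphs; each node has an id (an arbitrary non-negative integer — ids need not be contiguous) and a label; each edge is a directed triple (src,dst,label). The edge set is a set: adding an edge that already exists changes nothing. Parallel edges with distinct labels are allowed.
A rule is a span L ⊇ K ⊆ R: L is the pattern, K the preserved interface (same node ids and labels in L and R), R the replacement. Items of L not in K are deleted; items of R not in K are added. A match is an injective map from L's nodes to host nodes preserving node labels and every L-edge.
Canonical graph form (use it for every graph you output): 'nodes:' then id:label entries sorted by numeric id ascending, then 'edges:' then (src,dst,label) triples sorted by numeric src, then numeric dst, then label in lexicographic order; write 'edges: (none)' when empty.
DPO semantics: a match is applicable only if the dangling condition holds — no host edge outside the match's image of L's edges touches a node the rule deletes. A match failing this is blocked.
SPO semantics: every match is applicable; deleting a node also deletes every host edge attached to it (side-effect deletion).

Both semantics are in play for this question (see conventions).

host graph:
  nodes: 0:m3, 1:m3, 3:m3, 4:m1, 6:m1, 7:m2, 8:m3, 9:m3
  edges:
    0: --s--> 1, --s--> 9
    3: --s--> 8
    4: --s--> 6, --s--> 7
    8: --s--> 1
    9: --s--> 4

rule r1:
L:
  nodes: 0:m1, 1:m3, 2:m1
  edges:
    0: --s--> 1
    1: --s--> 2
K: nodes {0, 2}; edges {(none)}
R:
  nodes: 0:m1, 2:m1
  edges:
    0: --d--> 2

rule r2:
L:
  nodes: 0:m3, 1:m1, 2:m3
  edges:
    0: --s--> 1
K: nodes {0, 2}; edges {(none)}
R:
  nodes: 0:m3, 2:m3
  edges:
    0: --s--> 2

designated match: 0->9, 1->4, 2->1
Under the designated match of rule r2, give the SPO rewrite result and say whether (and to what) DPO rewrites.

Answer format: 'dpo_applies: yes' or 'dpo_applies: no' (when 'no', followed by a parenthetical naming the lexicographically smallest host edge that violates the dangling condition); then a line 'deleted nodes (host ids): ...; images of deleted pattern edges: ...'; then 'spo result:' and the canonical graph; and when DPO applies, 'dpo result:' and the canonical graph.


dpo_applies: no
(the rule deletes node 4, which keeps host edge (4,6,s) outside the match image — the dangling condition fails, DPO blocks; SPO proceeds and side-deletes such edges)
deleted nodes (host ids): 4; images of deleted pattern edges: (9,4,s)
spo result:
nodes: 0:m3, 1:m3, 3:m3, 6:m1, 7:m2, 8:m3, 9:m3
edges: (0,1,s); (0,9,s); (3,8,s); (8,1,s); (9,1,s)
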